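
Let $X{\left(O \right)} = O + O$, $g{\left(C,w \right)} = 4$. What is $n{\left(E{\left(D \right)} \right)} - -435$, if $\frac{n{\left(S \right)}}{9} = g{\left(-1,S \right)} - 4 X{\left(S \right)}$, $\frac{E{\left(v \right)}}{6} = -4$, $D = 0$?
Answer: $2199$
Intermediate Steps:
$X{\left(O \right)} = 2 O$
$E{\left(v \right)} = -24$ ($E{\left(v \right)} = 6 \left(-4\right) = -24$)
$n{\left(S \right)} = 36 - 72 S$ ($n{\left(S \right)} = 9 \left(4 - 4 \cdot 2 S\right) = 9 \left(4 - 8 S\right) = 36 - 72 S$)
$n{\left(E{\left(D \right)} \right)} - -435 = \left(36 - -1728\right) - -435 = \left(36 + 1728\right) + 435 = 1764 + 435 = 2199$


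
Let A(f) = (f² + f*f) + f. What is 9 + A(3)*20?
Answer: 429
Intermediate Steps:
A(f) = f + 2*f² (A(f) = (f² + f²) + f = 2*f² + f = f + 2*f²)
9 + A(3)*20 = 9 + (3*(1 + 2*3))*20 = 9 + (3*(1 + 6))*20 = 9 + (3*7)*20 = 9 + 21*20 = 9 + 420 = 429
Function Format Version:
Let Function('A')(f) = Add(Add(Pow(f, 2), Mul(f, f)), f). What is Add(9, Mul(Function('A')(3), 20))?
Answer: 429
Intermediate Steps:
Function('A')(f) = Add(f, Mul(2, Pow(f, 2))) (Function('A')(f) = Add(Add(Pow(f, 2), Pow(f, 2)), f) = Add(Mul(2, Pow(f, 2)), f) = Add(f, Mul(2, Pow(f, 2))))
Add(9, Mul(Function('A')(3), 20)) = Add(9, Mul(Mul(3, Add(1, Mul(2, 3))), 20)) = Add(9, Mul(Mul(3, Add(1, 6)), 20)) = Add(9, Mul(Mul(3, 7), 20)) = Add(9, Mul(21, 20)) = Add(9, 420) = 429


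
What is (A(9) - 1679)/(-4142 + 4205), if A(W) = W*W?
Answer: -1598/63 ≈ -25.365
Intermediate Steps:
A(W) = W**2
(A(9) - 1679)/(-4142 + 4205) = (9**2 - 1679)/(-4142 + 4205) = (81 - 1679)/63 = -1598*1/63 = -1598/63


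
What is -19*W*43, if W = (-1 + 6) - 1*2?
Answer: -2451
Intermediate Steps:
W = 3 (W = 5 - 2 = 3)
-19*W*43 = -19*3*43 = -57*43 = -2451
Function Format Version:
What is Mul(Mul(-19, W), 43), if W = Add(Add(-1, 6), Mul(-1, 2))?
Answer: -2451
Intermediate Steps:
W = 3 (W = Add(5, -2) = 3)
Mul(Mul(-19, W), 43) = Mul(Mul(-19, 3), 43) = Mul(-57, 43) = -2451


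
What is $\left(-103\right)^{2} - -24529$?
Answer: $35138$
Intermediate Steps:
$\left(-103\right)^{2} - -24529 = 10609 + 24529 = 35138$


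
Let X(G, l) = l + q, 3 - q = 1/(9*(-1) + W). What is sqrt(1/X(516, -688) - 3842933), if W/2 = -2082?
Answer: I*sqrt(64877642438927930)/129932 ≈ 1960.3*I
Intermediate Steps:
W = -4164 (W = 2*(-2082) = -4164)
q = 12520/4173 (q = 3 - 1/(9*(-1) - 4164) = 3 - 1/(-9 - 4164) = 3 - 1/(-4173) = 3 - 1*(-1/4173) = 3 + 1/4173 = 12520/4173 ≈ 3.0002)
X(G, l) = 12520/4173 + l (X(G, l) = l + 12520/4173 = 12520/4173 + l)
sqrt(1/X(516, -688) - 3842933) = sqrt(1/(12520/4173 - 688) - 3842933) = sqrt(1/(-2858504/4173) - 3842933) = sqrt(-4173/2858504 - 3842933) = sqrt(-10985039356405/2858504) = I*sqrt(64877642438927930)/129932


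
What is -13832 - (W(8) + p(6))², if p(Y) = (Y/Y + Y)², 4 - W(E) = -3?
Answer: -16968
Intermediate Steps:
W(E) = 7 (W(E) = 4 - 1*(-3) = 4 + 3 = 7)
p(Y) = (1 + Y)²
-13832 - (W(8) + p(6))² = -13832 - (7 + (1 + 6)²)² = -13832 - (7 + 7²)² = -13832 - (7 + 49)² = -13832 - 1*56² = -13832 - 1*3136 = -13832 - 3136 = -16968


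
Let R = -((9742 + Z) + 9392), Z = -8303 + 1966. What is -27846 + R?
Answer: -40643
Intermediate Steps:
Z = -6337
R = -12797 (R = -((9742 - 6337) + 9392) = -(3405 + 9392) = -1*12797 = -12797)
-27846 + R = -27846 - 12797 = -40643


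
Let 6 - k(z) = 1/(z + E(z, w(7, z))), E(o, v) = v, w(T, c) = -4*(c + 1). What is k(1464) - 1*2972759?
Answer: -13068222187/4396 ≈ -2.9728e+6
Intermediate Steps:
w(T, c) = -4 - 4*c (w(T, c) = -4*(1 + c) = -4 - 4*c)
k(z) = 6 - 1/(-4 - 3*z) (k(z) = 6 - 1/(z + (-4 - 4*z)) = 6 - 1/(-4 - 3*z))
k(1464) - 1*2972759 = (25 + 18*1464)/(4 + 3*1464) - 1*2972759 = (25 + 26352)/(4 + 4392) - 2972759 = 26377/4396 - 2972759 = -13068222187/4396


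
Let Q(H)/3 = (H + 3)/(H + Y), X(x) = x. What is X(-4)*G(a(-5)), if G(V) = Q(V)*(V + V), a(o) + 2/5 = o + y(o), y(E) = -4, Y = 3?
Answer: 1128/5 ≈ 225.60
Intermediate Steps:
a(o) = -22/5 + o (a(o) = -2/5 + (o - 4) = -2/5 + (-4 + o) = -22/5 + o)
Q(H) = 3 (Q(H) = 3*((H + 3)/(H + 3)) = 3*((3 + H)/(3 + H)) = 3*1 = 3)
G(V) = 6*V (G(V) = 3*(V + V) = 3*(2*V) = 6*V)
X(-4)*G(a(-5)) = -24*(-22/5 - 5) = -24*(-47)/5 = -4*(-282/5) = 1128/5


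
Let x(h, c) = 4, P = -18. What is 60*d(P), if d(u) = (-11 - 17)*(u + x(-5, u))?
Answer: 23520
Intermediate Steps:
d(u) = -112 - 28*u (d(u) = (-11 - 17)*(u + 4) = -28*(4 + u) = -112 - 28*u)
60*d(P) = 60*(-112 - 28*(-18)) = 60*(-112 + 504) = 60*392 = 23520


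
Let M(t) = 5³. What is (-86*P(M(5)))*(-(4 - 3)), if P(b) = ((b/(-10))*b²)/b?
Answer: -134375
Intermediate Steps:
M(t) = 125
P(b) = -b²/10 (P(b) = ((b*(-⅒))*b²)/b = ((-b/10)*b²)/b = (-b³/10)/b = -b²/10)
(-86*P(M(5)))*(-(4 - 3)) = (-(-43)*125²/5)*(-(4 - 3)) = (-(-43)*15625/5)*(-1*1) = -86*(-3125/2)*(-1) = 134375*(-1) = -134375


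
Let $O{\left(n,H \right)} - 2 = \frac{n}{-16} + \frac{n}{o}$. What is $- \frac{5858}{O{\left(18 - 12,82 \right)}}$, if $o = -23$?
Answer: $- \frac{1077872}{251} \approx -4294.3$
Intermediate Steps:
$O{\left(n,H \right)} = 2 - \frac{39 n}{368}$ ($O{\left(n,H \right)} = 2 + \left(\frac{n}{-16} + \frac{n}{-23}\right) = 2 + \left(n \left(- \frac{1}{16}\right) + n \left(- \frac{1}{23}\right)\right) = 2 - \frac{39 n}{368}$)
$- \frac{5858}{O{\left(18 - 12,82 \right)}} = - \frac{5858}{2 - \frac{39 \left(18 - 12\right)}{368}} = - \frac{5858}{2 - \frac{117}{184}} = - \frac{5858}{\frac{251}{184}} = \left(-5858\right) \frac{184}{251} = - \frac{1077872}{251}$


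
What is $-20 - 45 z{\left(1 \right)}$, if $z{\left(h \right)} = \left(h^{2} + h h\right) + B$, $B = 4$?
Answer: $-290$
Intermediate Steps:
$z{\left(h \right)} = 4 + 2 h^{2}$ ($z{\left(h \right)} = \left(h^{2} + h h\right) + 4 = \left(h^{2} + h^{2}\right) + 4 = 2 h^{2} + 4 = 4 + 2 h^{2}$)
$-20 - 45 z{\left(1 \right)} = -20 - 45 \left(4 + 2 \cdot 1^{2}\right) = -20 - 45 \left(4 + 2 \cdot 1\right) = -20 - 45 \left(4 + 2\right) = -20 - 270 = -290$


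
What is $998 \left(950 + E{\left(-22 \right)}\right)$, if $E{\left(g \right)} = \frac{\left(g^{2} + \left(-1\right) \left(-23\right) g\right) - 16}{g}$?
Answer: $\frac{10448062}{11} \approx 9.4982 \cdot 10^{5}$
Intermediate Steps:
$E{\left(g \right)} = \frac{-16 + g^{2} + 23 g}{g}$ ($E{\left(g \right)} = \frac{\left(g^{2} + 23 g\right) - 16}{g} = \frac{-16 + g^{2} + 23 g}{g}$)
$998 \left(950 + E{\left(-22 \right)}\right) = 998 \left(950 - \left(-1 - \frac{8}{11}\right)\right) = 998 \left(950 - - \frac{19}{11}\right) = 998 \left(950 + \left(23 - 22 + \frac{8}{11}\right)\right) = 998 \left(950 + \frac{19}{11}\right) = 998 \cdot \frac{10469}{11} = \frac{10448062}{11}$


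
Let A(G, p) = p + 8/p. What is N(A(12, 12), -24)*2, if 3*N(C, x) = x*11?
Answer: -176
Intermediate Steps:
N(C, x) = 11*x/3 (N(C, x) = (x*11)/3 = (11*x)/3 = 11*x/3)
N(A(12, 12), -24)*2 = ((11/3)*(-24))*2 = -88*2 = -176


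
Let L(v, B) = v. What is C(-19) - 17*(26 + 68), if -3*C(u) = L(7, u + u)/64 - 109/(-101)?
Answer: -10332033/6464 ≈ -1598.4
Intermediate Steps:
C(u) = -2561/6464 (C(u) = -(7/64 - 109/(-101))/3 = -(7*(1/64) - 109*(-1/101))/3 = -(7/64 + 109/101)/3 = -1/3*7683/6464 = -2561/6464)
C(-19) - 17*(26 + 68) = -2561/6464 - 17*(26 + 68) = -2561/6464 - 17*94 = -2561/6464 - 1*1598 = -2561/6464 - 1598 = -10332033/6464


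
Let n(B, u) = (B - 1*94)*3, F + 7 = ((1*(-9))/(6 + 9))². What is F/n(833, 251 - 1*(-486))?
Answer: -166/55425 ≈ -0.0029950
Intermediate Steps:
F = -166/25 (F = -7 + ((1*(-9))/(6 + 9))² = -7 + (-9/15)² = -7 + (-9*1/15)² = -7 + (-⅗)² = -7 + 9/25 = -166/25 ≈ -6.6400)
n(B, u) = -282 + 3*B (n(B, u) = (B - 94)*3 = (-94 + B)*3 = -282 + 3*B)
F/n(833, 251 - 1*(-486)) = -166/(25*(-282 + 3*833)) = -166/(25*(-282 + 2499)) = -166/25/2217 = -166/25*1/2217 = -166/55425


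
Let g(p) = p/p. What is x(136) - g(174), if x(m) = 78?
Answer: 77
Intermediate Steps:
g(p) = 1
x(136) - g(174) = 78 - 1*1 = 78 - 1 = 77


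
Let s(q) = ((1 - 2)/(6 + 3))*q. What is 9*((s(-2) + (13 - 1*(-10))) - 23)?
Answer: 2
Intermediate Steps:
s(q) = -q/9 (s(q) = (-1/9)*q = (-1*⅑)*q = -q/9)
9*((s(-2) + (13 - 1*(-10))) - 23) = 9*((-⅑*(-2) + (13 - 1*(-10))) - 23) = 9*((2/9 + (13 + 10)) - 23) = 9*((2/9 + 23) - 23) = 9*(209/9 - 23) = 9*(2/9) = 2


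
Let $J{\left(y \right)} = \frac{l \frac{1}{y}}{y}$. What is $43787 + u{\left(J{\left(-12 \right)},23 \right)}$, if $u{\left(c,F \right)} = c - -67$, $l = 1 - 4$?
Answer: $\frac{2104991}{48} \approx 43854.0$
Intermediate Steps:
$l = -3$
$J{\left(y \right)} = - \frac{3}{y^{2}}$ ($J{\left(y \right)} = \frac{\left(-3\right) \frac{1}{y}}{y} = - \frac{3}{y^{2}}$)
$u{\left(c,F \right)} = 67 + c$ ($u{\left(c,F \right)} = c + 67 = 67 + c$)
$43787 + u{\left(J{\left(-12 \right)},23 \right)} = 43787 + \left(67 - \frac{3}{144}\right) = 43787 + \left(67 - \frac{1}{48}\right) = 43787 + \frac{3215}{48} = \frac{2104991}{48}$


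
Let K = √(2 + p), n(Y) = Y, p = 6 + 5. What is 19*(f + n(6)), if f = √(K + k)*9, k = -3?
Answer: 114 + 171*√(-3 + √13) ≈ 247.07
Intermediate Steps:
p = 11
K = √13 (K = √(2 + 11) = √13 ≈ 3.6056)
f = 9*√(-3 + √13) (f = √(√13 - 3)*9 = √(-3 + √13)*9 = 9*√(-3 + √13) ≈ 7.0035)
19*(f + n(6)) = 19*(9*√(-3 + √13) + 6) = 19*(6 + 9*√(-3 + √13)) = 114 + 171*√(-3 + √13)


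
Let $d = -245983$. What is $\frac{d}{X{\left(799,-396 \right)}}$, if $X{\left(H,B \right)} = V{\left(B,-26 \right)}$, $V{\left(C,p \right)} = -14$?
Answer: $\frac{245983}{14} \approx 17570.0$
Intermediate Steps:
$X{\left(H,B \right)} = -14$
$\frac{d}{X{\left(799,-396 \right)}} = - \frac{245983}{-14} = \left(-245983\right) \left(- \frac{1}{14}\right) = \frac{245983}{14}$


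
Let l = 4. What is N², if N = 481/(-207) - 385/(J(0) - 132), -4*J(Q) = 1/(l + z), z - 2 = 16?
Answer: 2031716696689/5782673468961 ≈ 0.35135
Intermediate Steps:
z = 18 (z = 2 + 16 = 18)
J(Q) = -1/88 (J(Q) = -1/(4*(4 + 18)) = -¼/22 = -¼*1/22 = -1/88)
N = 1425383/2404719 (N = 481/(-207) - 385/(-1/88 - 132) = 481*(-1/207) - 385/(-11617/88) = -481/207 - 385*(-88/11617) = -481/207 + 33880/11617 = 1425383/2404719 ≈ 0.59274)
N² = (1425383/2404719)² = 2031716696689/5782673468961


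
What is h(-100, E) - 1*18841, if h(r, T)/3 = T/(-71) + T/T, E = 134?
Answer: -1337900/71 ≈ -18844.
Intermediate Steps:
h(r, T) = 3 - 3*T/71 (h(r, T) = 3*(T/(-71) + T/T) = 3*(T*(-1/71) + 1) = 3*(-T/71 + 1) = 3*(1 - T/71) = 3 - 3*T/71)
h(-100, E) - 1*18841 = (3 - 3/71*134) - 1*18841 = (3 - 402/71) - 18841 = -189/71 - 18841 = -1337900/71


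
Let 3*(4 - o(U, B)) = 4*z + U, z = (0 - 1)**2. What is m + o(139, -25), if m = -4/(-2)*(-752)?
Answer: -4643/3 ≈ -1547.7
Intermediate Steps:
z = 1 (z = (-1)**2 = 1)
o(U, B) = 8/3 - U/3 (o(U, B) = 4 - (4*1 + U)/3 = 4 - (4 + U)/3 = 4 + (-4/3 - U/3) = 8/3 - U/3)
m = -1504 (m = -4*(-1/2)*(-752) = 2*(-752) = -1504)
m + o(139, -25) = -1504 + (8/3 - 1/3*139) = -1504 + (8/3 - 139/3) = -1504 - 131/3 = -4643/3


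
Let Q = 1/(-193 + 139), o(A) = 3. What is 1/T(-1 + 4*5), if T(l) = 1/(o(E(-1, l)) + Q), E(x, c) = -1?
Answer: 161/54 ≈ 2.9815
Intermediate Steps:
Q = -1/54 (Q = 1/(-54) = -1/54 ≈ -0.018519)
T(l) = 54/161 (T(l) = 1/(3 - 1/54) = 1/(161/54) = 54/161)
1/T(-1 + 4*5) = 1/(54/161) = 161/54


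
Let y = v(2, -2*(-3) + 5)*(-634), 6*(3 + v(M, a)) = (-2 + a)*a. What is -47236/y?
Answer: 47236/8559 ≈ 5.5189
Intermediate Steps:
v(M, a) = -3 + a*(-2 + a)/6 (v(M, a) = -3 + ((-2 + a)*a)/6 = -3 + (a*(-2 + a))/6 = -3 + a*(-2 + a)/6)
y = -8559 (y = (-3 - (-2*(-3) + 5)/3 + (-2*(-3) + 5)²/6)*(-634) = (-3 - (6 + 5)/3 + (6 + 5)²/6)*(-634) = (-3 - ⅓*11 + (⅙)*11²)*(-634) = (-3 - 11/3 + (⅙)*121)*(-634) = (-3 - 11/3 + 121/6)*(-634) = (27/2)*(-634) = -8559)
-47236/y = -47236/(-8559) = -47236*(-1/8559) = 47236/8559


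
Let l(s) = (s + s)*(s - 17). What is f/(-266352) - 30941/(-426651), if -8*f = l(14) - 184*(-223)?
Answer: 6950006917/75759564768 ≈ 0.091738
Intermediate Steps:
l(s) = 2*s*(-17 + s) (l(s) = (2*s)*(-17 + s) = 2*s*(-17 + s))
f = -10237/2 (f = -(2*14*(-17 + 14) - 184*(-223))/8 = -(2*14*(-3) + 41032)/8 = -(-84 + 41032)/8 = -⅛*40948 = -10237/2 ≈ -5118.5)
f/(-266352) - 30941/(-426651) = -10237/2/(-266352) - 30941/(-426651) = -10237/2*(-1/266352) - 30941*(-1/426651) = 10237/532704 + 30941/426651 = 6950006917/75759564768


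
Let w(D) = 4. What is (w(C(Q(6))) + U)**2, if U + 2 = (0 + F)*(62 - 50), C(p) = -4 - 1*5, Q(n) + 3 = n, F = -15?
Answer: 31684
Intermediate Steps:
Q(n) = -3 + n
C(p) = -9 (C(p) = -4 - 5 = -9)
U = -182 (U = -2 + (0 - 15)*(62 - 50) = -2 - 15*12 = -2 - 180 = -182)
(w(C(Q(6))) + U)**2 = (4 - 182)**2 = (-178)**2 = 31684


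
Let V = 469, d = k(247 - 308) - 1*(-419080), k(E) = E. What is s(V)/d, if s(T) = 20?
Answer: 20/419019 ≈ 4.7731e-5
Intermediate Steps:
d = 419019 (d = (247 - 308) - 1*(-419080) = -61 + 419080 = 419019)
s(V)/d = 20/419019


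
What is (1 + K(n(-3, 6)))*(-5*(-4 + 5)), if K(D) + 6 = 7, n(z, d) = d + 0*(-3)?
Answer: -10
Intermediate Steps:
n(z, d) = d (n(z, d) = d + 0 = d)
K(D) = 1 (K(D) = -6 + 7 = 1)
(1 + K(n(-3, 6)))*(-5*(-4 + 5)) = (1 + 1)*(-5*(-4 + 5)) = 2*(-5*1) = 2*(-5) = -10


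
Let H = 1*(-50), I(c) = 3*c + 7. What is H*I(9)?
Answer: -1700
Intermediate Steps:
I(c) = 7 + 3*c
H = -50
H*I(9) = -50*(7 + 3*9) = -50*(7 + 27) = -50*34 = -1700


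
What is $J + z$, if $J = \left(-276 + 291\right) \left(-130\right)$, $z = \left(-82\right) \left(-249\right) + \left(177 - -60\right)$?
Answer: $18705$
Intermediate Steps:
$z = 20655$ ($z = 20418 + \left(177 + 60\right) = 20418 + 237 = 20655$)
$J = -1950$ ($J = 15 \left(-130\right) = -1950$)
$J + z = -1950 + 20655 = 18705$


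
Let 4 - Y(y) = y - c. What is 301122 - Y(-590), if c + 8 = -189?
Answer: 300725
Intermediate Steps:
c = -197 (c = -8 - 189 = -197)
Y(y) = -193 - y (Y(y) = 4 - (y - 1*(-197)) = 4 - (y + 197) = 4 - (197 + y) = 4 + (-197 - y) = -193 - y)
301122 - Y(-590) = 301122 - (-193 - 1*(-590)) = 301122 - (-193 + 590) = 301122 - 1*397 = 301122 - 397 = 300725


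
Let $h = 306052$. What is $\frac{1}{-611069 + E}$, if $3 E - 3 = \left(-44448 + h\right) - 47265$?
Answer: $- \frac{3}{1618865} \approx -1.8532 \cdot 10^{-6}$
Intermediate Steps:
$E = \frac{214342}{3}$ ($E = 1 + \frac{\left(-44448 + 306052\right) - 47265}{3} = 1 + \frac{261604 - 47265}{3} = 1 + \frac{1}{3} \cdot 214339 = 1 + \frac{214339}{3} = \frac{214342}{3} \approx 71447.0$)
$\frac{1}{-611069 + E} = \frac{1}{-611069 + \frac{214342}{3}} = \frac{1}{- \frac{1618865}{3}} = - \frac{3}{1618865}$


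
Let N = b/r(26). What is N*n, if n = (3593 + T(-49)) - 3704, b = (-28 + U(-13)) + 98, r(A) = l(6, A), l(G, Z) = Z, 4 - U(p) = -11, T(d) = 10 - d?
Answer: -170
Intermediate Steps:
U(p) = 15 (U(p) = 4 - 1*(-11) = 4 + 11 = 15)
r(A) = A
b = 85 (b = (-28 + 15) + 98 = -13 + 98 = 85)
n = -52 (n = (3593 + (10 - 1*(-49))) - 3704 = (3593 + (10 + 49)) - 3704 = (3593 + 59) - 3704 = 3652 - 3704 = -52)
N = 85/26 ≈ 3.2692
N*n = (85/26)*(-52) = -170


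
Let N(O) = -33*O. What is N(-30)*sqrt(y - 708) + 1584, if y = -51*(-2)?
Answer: 1584 + 990*I*sqrt(606) ≈ 1584.0 + 24371.0*I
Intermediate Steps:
y = 102
N(-30)*sqrt(y - 708) + 1584 = (-33*(-30))*sqrt(102 - 708) + 1584 = 990*sqrt(-606) + 1584 = 990*(I*sqrt(606)) + 1584 = 990*I*sqrt(606) + 1584 = 1584 + 990*I*sqrt(606)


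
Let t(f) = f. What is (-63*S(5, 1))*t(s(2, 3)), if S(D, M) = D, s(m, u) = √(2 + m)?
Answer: -630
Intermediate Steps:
(-63*S(5, 1))*t(s(2, 3)) = (-63*5)*√(2 + 2) = (-21*15)*√4 = -315*2 = -630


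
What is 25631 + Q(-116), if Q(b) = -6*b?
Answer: 26327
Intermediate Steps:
25631 + Q(-116) = 25631 - 6*(-116) = 25631 + 696 = 26327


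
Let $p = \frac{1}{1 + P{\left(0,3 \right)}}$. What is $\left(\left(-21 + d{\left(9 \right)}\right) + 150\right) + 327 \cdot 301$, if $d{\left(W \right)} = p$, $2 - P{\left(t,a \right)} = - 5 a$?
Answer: $\frac{1774009}{18} \approx 98556.0$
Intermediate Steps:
$P{\left(t,a \right)} = 2 + 5 a$ ($P{\left(t,a \right)} = 2 - - 5 a = 2 + 5 a$)
$p = \frac{1}{18}$ ($p = \frac{1}{1 + \left(2 + 5 \cdot 3\right)} = \frac{1}{1 + \left(2 + 15\right)} = \frac{1}{1 + 17} = \frac{1}{18} \approx 0.055556$)
$d{\left(W \right)} = \frac{1}{18}$
$\left(\left(-21 + d{\left(9 \right)}\right) + 150\right) + 327 \cdot 301 = \left(\left(-21 + \frac{1}{18}\right) + 150\right) + 327 \cdot 301 = \left(- \frac{377}{18} + 150\right) + 98427 = \frac{2323}{18} + 98427 = \frac{1774009}{18}$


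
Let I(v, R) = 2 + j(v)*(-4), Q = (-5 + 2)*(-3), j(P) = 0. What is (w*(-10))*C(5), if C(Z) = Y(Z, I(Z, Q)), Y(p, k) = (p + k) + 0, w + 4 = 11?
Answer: -490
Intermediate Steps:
Q = 9 (Q = -3*(-3) = 9)
w = 7 (w = -4 + 11 = 7)
I(v, R) = 2 (I(v, R) = 2 + 0*(-4) = 2 + 0 = 2)
Y(p, k) = k + p (Y(p, k) = (k + p) + 0 = k + p)
C(Z) = 2 + Z
(w*(-10))*C(5) = (7*(-10))*(2 + 5) = -70*7 = -490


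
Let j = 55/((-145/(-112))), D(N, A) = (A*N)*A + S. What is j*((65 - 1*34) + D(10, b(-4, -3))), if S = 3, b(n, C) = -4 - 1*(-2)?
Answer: 91168/29 ≈ 3143.7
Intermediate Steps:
b(n, C) = -2 (b(n, C) = -4 + 2 = -2)
D(N, A) = 3 + N*A**2 (D(N, A) = (A*N)*A + 3 = N*A**2 + 3 = 3 + N*A**2)
j = 1232/29 (j = 55/((-145*(-1/112))) = 55/(145/112) = 55*(112/145) = 1232/29 ≈ 42.483)
j*((65 - 1*34) + D(10, b(-4, -3))) = 1232*((65 - 1*34) + (3 + 10*(-2)**2))/29 = 1232*((65 - 34) + (3 + 10*4))/29 = 1232*(31 + (3 + 40))/29 = 1232*(31 + 43)/29 = (1232/29)*74 = 91168/29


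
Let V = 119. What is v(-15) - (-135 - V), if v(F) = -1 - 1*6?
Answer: 247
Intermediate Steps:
v(F) = -7 (v(F) = -1 - 6 = -7)
v(-15) - (-135 - V) = -7 - (-135 - 1*119) = -7 - (-135 - 119) = -7 - 1*(-254) = -7 + 254 = 247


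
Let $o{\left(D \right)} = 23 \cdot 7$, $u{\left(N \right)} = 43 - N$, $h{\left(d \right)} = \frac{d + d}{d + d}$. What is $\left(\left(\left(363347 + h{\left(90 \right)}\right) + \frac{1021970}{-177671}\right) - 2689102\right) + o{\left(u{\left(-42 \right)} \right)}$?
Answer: $- \frac{413191455873}{177671} \approx -2.3256 \cdot 10^{6}$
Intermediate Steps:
$h{\left(d \right)} = 1$ ($h{\left(d \right)} = \frac{2 d}{2 d} = 2 d \frac{1}{2 d} = 1$)
$o{\left(D \right)} = 161$
$\left(\left(\left(363347 + h{\left(90 \right)}\right) + \frac{1021970}{-177671}\right) - 2689102\right) + o{\left(u{\left(-42 \right)} \right)} = \left(\left(\left(363347 + 1\right) + \frac{1021970}{-177671}\right) - 2689102\right) + 161 = \left(\left(363348 + 1021970 \left(- \frac{1}{177671}\right)\right) - 2689102\right) + 161 = \left(\left(363348 - \frac{1021970}{177671}\right) - 2689102\right) + 161 = \left(\frac{64555380538}{177671} - 2689102\right) + 161 = - \frac{413220060904}{177671} + 161 = - \frac{413191455873}{177671}$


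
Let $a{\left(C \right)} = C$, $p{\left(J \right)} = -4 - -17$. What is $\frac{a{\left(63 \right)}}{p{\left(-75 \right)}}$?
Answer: $\frac{63}{13} \approx 4.8462$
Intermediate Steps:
$p{\left(J \right)} = 13$ ($p{\left(J \right)} = -4 + 17 = 13$)
$\frac{a{\left(63 \right)}}{p{\left(-75 \right)}} = \frac{63}{13}$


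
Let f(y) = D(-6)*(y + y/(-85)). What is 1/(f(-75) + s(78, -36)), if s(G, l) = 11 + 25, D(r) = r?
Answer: 17/8172 ≈ 0.0020803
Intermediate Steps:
s(G, l) = 36
f(y) = -504*y/85 (f(y) = -6*(y + y/(-85)) = -6*(y + y*(-1/85)) = -6*(y - y/85) = -504*y/85)
1/(f(-75) + s(78, -36)) = 1/(-504/85*(-75) + 36) = 1/(7560/17 + 36) = 1/(8172/17) = 17/8172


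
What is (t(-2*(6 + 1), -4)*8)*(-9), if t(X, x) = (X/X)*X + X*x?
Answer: -3024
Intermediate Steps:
t(X, x) = X + X*x (t(X, x) = 1*X + X*x = X + X*x)
(t(-2*(6 + 1), -4)*8)*(-9) = (((-2*(6 + 1))*(1 - 4))*8)*(-9) = ((-2*7*(-3))*8)*(-9) = (-14*(-3)*8)*(-9) = (42*8)*(-9) = 336*(-9) = -3024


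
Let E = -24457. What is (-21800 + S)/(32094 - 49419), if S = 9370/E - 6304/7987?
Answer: 4258598701318/3384231872175 ≈ 1.2584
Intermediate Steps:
S = -229015118/195338059 (S = 9370/(-24457) - 6304/7987 = 9370*(-1/24457) - 6304*1/7987 = -9370/24457 - 6304/7987 = -229015118/195338059 ≈ -1.1724)
(-21800 + S)/(32094 - 49419) = (-21800 - 229015118/195338059)/(32094 - 49419) = -4258598701318/195338059/(-17325) = -4258598701318/195338059*(-1/17325) = 4258598701318/3384231872175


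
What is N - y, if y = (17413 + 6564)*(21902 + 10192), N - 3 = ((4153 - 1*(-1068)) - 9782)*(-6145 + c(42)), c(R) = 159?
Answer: -742215689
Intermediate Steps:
N = 27302149 (N = 3 + ((4153 - 1*(-1068)) - 9782)*(-6145 + 159) = 3 + ((4153 + 1068) - 9782)*(-5986) = 3 + (5221 - 9782)*(-5986) = 3 - 4561*(-5986) = 3 + 27302146 = 27302149)
y = 769517838 (y = 23977*32094 = 769517838)
N - y = 27302149 - 1*769517838 = 27302149 - 769517838 = -742215689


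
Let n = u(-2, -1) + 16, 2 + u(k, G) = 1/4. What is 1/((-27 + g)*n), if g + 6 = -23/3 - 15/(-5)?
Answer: -4/2147 ≈ -0.0018631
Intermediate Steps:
u(k, G) = -7/4 (u(k, G) = -2 + 1/4 = -2 + ¼ = -7/4)
g = -32/3 (g = -6 + (-23/3 - 15/(-5)) = -6 + (-23*⅓ - 15*(-⅕)) = -6 + (-23/3 + 3) = -6 - 14/3 = -32/3 ≈ -10.667)
n = 57/4 (n = -7/4 + 16 = 57/4 ≈ 14.250)
1/((-27 + g)*n) = 1/((-27 - 32/3)*(57/4)) = 1/(-113/3*57/4) = 1/(-2147/4) = -4/2147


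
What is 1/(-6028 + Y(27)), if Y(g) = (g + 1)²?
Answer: -1/5244 ≈ -0.00019069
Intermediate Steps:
Y(g) = (1 + g)²
1/(-6028 + Y(27)) = 1/(-6028 + (1 + 27)²) = 1/(-6028 + 28²) = 1/(-6028 + 784) = 1/(-5244) = -1/5244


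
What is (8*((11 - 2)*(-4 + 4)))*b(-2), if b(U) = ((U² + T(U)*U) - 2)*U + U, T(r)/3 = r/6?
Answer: 0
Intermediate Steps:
T(r) = r/2 (T(r) = 3*(r/6) = r/2)
b(U) = U + U*(-2 + 3*U²/2) (b(U) = ((U² + (U/2)*U) - 2)*U + U = ((U² + U²/2) - 2)*U + U = (3*U²/2 - 2)*U + U = (-2 + 3*U²/2)*U + U = U*(-2 + 3*U²/2) + U = U + U*(-2 + 3*U²/2))
(8*((11 - 2)*(-4 + 4)))*b(-2) = (8*((11 - 2)*(-4 + 4)))*(-1*(-2) + (3/2)*(-2)³) = (8*(9*0))*(2 + (3/2)*(-8)) = (8*0)*(2 - 12) = 0*(-10) = 0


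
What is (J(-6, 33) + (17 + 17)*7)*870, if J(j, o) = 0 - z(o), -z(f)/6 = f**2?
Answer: 5891640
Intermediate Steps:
z(f) = -6*f**2
J(j, o) = 6*o**2 (J(j, o) = 0 - (-6)*o**2 = 0 + 6*o**2 = 6*o**2)
(J(-6, 33) + (17 + 17)*7)*870 = (6*33**2 + (17 + 17)*7)*870 = (6*1089 + 34*7)*870 = (6534 + 238)*870 = 6772*870 = 5891640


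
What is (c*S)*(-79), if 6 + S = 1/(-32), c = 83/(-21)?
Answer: -1265501/672 ≈ -1883.2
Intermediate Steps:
c = -83/21 (c = 83*(-1/21) = -83/21 ≈ -3.9524)
S = -193/32 (S = -6 + 1/(-32) = -6 - 1/32 = -193/32 ≈ -6.0313)
(c*S)*(-79) = -83/21*(-193/32)*(-79) = (16019/672)*(-79) = -1265501/672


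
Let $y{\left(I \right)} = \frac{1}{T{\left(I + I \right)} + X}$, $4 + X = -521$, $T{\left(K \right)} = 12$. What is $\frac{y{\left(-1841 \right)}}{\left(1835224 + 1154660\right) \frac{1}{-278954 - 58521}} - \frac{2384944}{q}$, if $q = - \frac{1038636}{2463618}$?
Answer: $\frac{1414319377406904137}{250011110196} \approx 5.657 \cdot 10^{6}$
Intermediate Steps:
$X = -525$ ($X = -4 - 521 = -525$)
$q = - \frac{173106}{410603}$ ($q = \left(-1038636\right) \frac{1}{2463618} = - \frac{173106}{410603} \approx -0.42159$)
$y{\left(I \right)} = - \frac{1}{513}$ ($y{\left(I \right)} = \frac{1}{12 - 525} = \frac{1}{-513} = - \frac{1}{513}$)
$\frac{y{\left(-1841 \right)}}{\left(1835224 + 1154660\right) \frac{1}{-278954 - 58521}} - \frac{2384944}{q} = - \frac{1}{513 \frac{1835224 + 1154660}{-278954 - 58521}} - \frac{2384944}{- \frac{173106}{410603}} = - \frac{1}{513 \frac{2989884}{-337475}} - - \frac{489632580616}{86553} = - \frac{1}{513 \cdot 2989884 \left(- \frac{1}{337475}\right)} + \frac{489632580616}{86553} = - \frac{1}{513 \left(- \frac{2989884}{337475}\right)} + \frac{489632580616}{86553} = \left(- \frac{1}{513}\right) \left(- \frac{337475}{2989884}\right) + \frac{489632580616}{86553} = \frac{337475}{1533810492} + \frac{489632580616}{86553} = \frac{1414319377406904137}{250011110196}$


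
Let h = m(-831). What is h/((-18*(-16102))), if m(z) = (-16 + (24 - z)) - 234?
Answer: 605/289836 ≈ 0.0020874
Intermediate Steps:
m(z) = -226 - z (m(z) = (8 - z) - 234 = -226 - z)
h = 605 (h = -226 - 1*(-831) = -226 + 831 = 605)
h/((-18*(-16102))) = 605/((-18*(-16102))) = 605/289836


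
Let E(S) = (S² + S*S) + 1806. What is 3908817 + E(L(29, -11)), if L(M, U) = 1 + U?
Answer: 3910823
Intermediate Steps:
E(S) = 1806 + 2*S² (E(S) = (S² + S²) + 1806 = 2*S² + 1806 = 1806 + 2*S²)
3908817 + E(L(29, -11)) = 3908817 + (1806 + 2*(1 - 11)²) = 3908817 + (1806 + 2*(-10)²) = 3908817 + (1806 + 2*100) = 3908817 + (1806 + 200) = 3908817 + 2006 = 3910823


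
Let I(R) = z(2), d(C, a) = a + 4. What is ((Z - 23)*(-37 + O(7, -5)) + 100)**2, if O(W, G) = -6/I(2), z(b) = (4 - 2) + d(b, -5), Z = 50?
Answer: 1125721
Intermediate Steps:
d(C, a) = 4 + a
z(b) = 1 (z(b) = (4 - 2) + (4 - 5) = 2 - 1 = 1)
I(R) = 1
O(W, G) = -6 (O(W, G) = -6/1 = -6*1 = -6)
((Z - 23)*(-37 + O(7, -5)) + 100)**2 = ((50 - 23)*(-37 - 6) + 100)**2 = (27*(-43) + 100)**2 = (-1161 + 100)**2 = (-1061)**2 = 1125721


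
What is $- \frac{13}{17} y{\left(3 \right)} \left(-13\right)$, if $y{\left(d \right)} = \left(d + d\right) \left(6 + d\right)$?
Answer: $\frac{9126}{17} \approx 536.82$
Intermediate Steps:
$y{\left(d \right)} = 2 d \left(6 + d\right)$
$- \frac{13}{17} y{\left(3 \right)} \left(-13\right) = - \frac{13}{17} \cdot 2 \cdot 3 \left(6 + 3\right) \left(-13\right) = \left(-13\right) \frac{1}{17} \cdot 2 \cdot 3 \cdot 9 \left(-13\right) = \left(- \frac{13}{17}\right) 54 \left(-13\right) = \left(- \frac{702}{17}\right) \left(-13\right) = \frac{9126}{17}$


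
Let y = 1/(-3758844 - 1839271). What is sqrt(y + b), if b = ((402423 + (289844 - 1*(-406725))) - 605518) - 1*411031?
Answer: 16*sqrt(10092469673113010)/5598115 ≈ 287.13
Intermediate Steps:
y = -1/5598115 (y = 1/(-5598115) = -1/5598115 ≈ -1.7863e-7)
b = 82443 (b = ((402423 + (289844 + 406725)) - 605518) - 411031 = ((402423 + 696569) - 605518) - 411031 = (1098992 - 605518) - 411031 = 493474 - 411031 = 82443)
sqrt(y + b) = sqrt(-1/5598115 + 82443) = sqrt(461525394944/5598115) = 16*sqrt(10092469673113010)/5598115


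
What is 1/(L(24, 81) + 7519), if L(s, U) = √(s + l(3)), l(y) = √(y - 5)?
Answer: 1/(7519 + √(24 + I*√2)) ≈ 0.00013291 - 3.0e-9*I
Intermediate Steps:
l(y) = √(-5 + y)
L(s, U) = √(s + I*√2) (L(s, U) = √(s + √(-5 + 3)) = √(s + √(-2)) = √(s + I*√2))
1/(L(24, 81) + 7519) = 1/(√(24 + I*√2) + 7519) = 1/(7519 + √(24 + I*√2))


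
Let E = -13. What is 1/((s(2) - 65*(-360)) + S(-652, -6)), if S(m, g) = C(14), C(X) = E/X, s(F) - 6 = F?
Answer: 14/327699 ≈ 4.2722e-5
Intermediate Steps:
s(F) = 6 + F
C(X) = -13/X
S(m, g) = -13/14
1/((s(2) - 65*(-360)) + S(-652, -6)) = 1/(((6 + 2) - 65*(-360)) - 13/14) = 1/((8 + 23400) - 13/14) = 1/(23408 - 13/14) = 1/(327699/14) = 14/327699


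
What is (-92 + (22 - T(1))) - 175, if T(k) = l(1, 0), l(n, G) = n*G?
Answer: -245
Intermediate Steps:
l(n, G) = G*n
T(k) = 0 (T(k) = 0*1 = 0)
(-92 + (22 - T(1))) - 175 = (-92 + (22 - 1*0)) - 175 = (-92 + (22 + 0)) - 175 = (-92 + 22) - 175 = -70 - 175 = -245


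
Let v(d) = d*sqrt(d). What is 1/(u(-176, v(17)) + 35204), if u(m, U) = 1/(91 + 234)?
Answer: 325/11441301 ≈ 2.8406e-5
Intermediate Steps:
v(d) = d**(3/2)
u(m, U) = 1/325
1/(u(-176, v(17)) + 35204) = 1/(1/325 + 35204) = 1/(11441301/325) = 325/11441301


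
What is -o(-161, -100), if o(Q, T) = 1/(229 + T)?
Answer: -1/129 ≈ -0.0077519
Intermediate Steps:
-o(-161, -100) = -1/(229 - 100) = -1/129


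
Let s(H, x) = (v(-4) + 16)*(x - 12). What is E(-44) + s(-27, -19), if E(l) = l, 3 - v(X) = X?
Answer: -757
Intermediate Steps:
v(X) = 3 - X
s(H, x) = -276 + 23*x (s(H, x) = ((3 - 1*(-4)) + 16)*(x - 12) = ((3 + 4) + 16)*(-12 + x) = (7 + 16)*(-12 + x) = 23*(-12 + x) = -276 + 23*x)
E(-44) + s(-27, -19) = -44 + (-276 + 23*(-19)) = -44 + (-276 - 437) = -44 - 713 = -757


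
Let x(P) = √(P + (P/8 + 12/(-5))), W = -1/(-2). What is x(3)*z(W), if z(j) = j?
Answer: √390/40 ≈ 0.49371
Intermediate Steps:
W = ½ (W = -1*(-½) = ½ ≈ 0.50000)
x(P) = √(-12/5 + 9*P/8) (x(P) = √(P + (P*(⅛) + 12*(-⅕))) = √(P + (P/8 - 12/5)) = √(P + (-12/5 + P/8)) = √(-12/5 + 9*P/8))
x(3)*z(W) = (√(-960 + 450*3)/20)*(½) = (√(-960 + 1350)/20)*(½) = (√390/20)*(½) = √390/40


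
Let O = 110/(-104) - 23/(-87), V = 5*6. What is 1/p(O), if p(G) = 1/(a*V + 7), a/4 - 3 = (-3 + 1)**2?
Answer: 847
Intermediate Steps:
a = 28 (a = 12 + 4*(-3 + 1)**2 = 12 + 4*(-2)**2 = 12 + 4*4 = 12 + 16 = 28)
V = 30
O = -3589/4524 (O = 110*(-1/104) - 23*(-1/87) = -55/52 + 23/87 = -3589/4524 ≈ -0.79332)
p(G) = 1/847 (p(G) = 1/(28*30 + 7) = 1/(840 + 7) = 1/847)
1/p(O) = 1/(1/847) = 847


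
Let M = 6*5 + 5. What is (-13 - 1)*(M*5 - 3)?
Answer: -2408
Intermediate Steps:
M = 35 (M = 30 + 5 = 35)
(-13 - 1)*(M*5 - 3) = (-13 - 1)*(35*5 - 3) = -14*(175 - 3) = -14*172 = -2408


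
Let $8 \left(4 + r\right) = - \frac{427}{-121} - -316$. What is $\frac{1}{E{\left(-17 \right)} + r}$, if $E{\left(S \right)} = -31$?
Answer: $\frac{968}{4783} \approx 0.20238$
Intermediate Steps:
$r = \frac{34791}{968}$ ($r = -4 + \frac{- \frac{427}{-121} - -316}{8} = -4 + \frac{\left(-427\right) \left(- \frac{1}{121}\right) + 316}{8} = -4 + \frac{\frac{427}{121} + 316}{8} = -4 + \frac{1}{8} \cdot \frac{38663}{121} = -4 + \frac{38663}{968} = \frac{34791}{968} \approx 35.941$)
$\frac{1}{E{\left(-17 \right)} + r} = \frac{1}{-31 + \frac{34791}{968}} = \frac{1}{\frac{4783}{968}} = \frac{968}{4783}$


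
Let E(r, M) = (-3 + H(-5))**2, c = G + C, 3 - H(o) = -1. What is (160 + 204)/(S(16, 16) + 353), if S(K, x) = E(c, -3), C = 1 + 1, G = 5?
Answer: 182/177 ≈ 1.0282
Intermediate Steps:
H(o) = 4 (H(o) = 3 - 1*(-1) = 3 + 1 = 4)
C = 2
c = 7 (c = 5 + 2 = 7)
E(r, M) = 1 (E(r, M) = (-3 + 4)**2 = 1**2 = 1)
S(K, x) = 1
(160 + 204)/(S(16, 16) + 353) = (160 + 204)/(1 + 353) = 364/354 = 364*(1/354) = 182/177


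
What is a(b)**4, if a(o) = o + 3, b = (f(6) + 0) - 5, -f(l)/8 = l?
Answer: 6250000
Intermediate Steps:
f(l) = -8*l
b = -53 (b = (-8*6 + 0) - 5 = (-48 + 0) - 5 = -48 - 5 = -53)
a(o) = 3 + o
a(b)**4 = (3 - 53)**4 = (-50)**4 = 6250000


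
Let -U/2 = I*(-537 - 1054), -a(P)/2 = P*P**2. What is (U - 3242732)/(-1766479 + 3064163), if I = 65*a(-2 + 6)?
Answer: -7429243/324421 ≈ -22.900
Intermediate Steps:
a(P) = -2*P**3 (a(P) = -2*P*P**2 = -2*P**3)
I = -8320 (I = 65*(-2*(-2 + 6)**3) = 65*(-2*4**3) = 65*(-2*64) = 65*(-128) = -8320)
U = -26474240 (U = -(-16640)*(-537 - 1054) = -(-16640)*(-1591) = -2*13237120 = -26474240)
(U - 3242732)/(-1766479 + 3064163) = (-26474240 - 3242732)/(-1766479 + 3064163) = -29716972/1297684 = -29716972*1/1297684 = -7429243/324421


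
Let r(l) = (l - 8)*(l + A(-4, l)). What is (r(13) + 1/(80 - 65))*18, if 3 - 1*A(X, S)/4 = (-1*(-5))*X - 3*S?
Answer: 117456/5 ≈ 23491.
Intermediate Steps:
A(X, S) = 12 - 20*X + 12*S (A(X, S) = 12 - 4*((-1*(-5))*X - 3*S) = 12 - 4*(5*X - 3*S) = 12 - 4*(-3*S + 5*X) = 12 + (-20*X + 12*S) = 12 - 20*X + 12*S)
r(l) = (-8 + l)*(92 + 13*l) (r(l) = (l - 8)*(l + (12 - 20*(-4) + 12*l)) = (-8 + l)*(l + (12 + 80 + 12*l)) = (-8 + l)*(l + (92 + 12*l)) = (-8 + l)*(92 + 13*l))
(r(13) + 1/(80 - 65))*18 = ((-736 - 12*13 + 13*13**2) + 1/(80 - 65))*18 = ((-736 - 156 + 13*169) + 1/15)*18 = ((-736 - 156 + 2197) + 1/15)*18 = (1305 + 1/15)*18 = (19576/15)*18 = 117456/5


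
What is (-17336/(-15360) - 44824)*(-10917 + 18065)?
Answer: -153789064531/480 ≈ -3.2039e+8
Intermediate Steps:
(-17336/(-15360) - 44824)*(-10917 + 18065) = (-17336*(-1/15360) - 44824)*7148 = (2167/1920 - 44824)*7148 = -86059913/1920*7148 = -153789064531/480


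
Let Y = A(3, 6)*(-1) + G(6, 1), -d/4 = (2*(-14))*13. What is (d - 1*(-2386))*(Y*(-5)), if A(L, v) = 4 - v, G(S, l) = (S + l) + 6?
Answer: -288150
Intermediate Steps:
G(S, l) = 6 + S + l
d = 1456 (d = -4*2*(-14)*13 = -(-112)*13 = -4*(-364) = 1456)
Y = 15 (Y = (4 - 1*6)*(-1) + (6 + 6 + 1) = (4 - 6)*(-1) + 13 = -2*(-1) + 13 = 2 + 13 = 15)
(d - 1*(-2386))*(Y*(-5)) = (1456 - 1*(-2386))*(15*(-5)) = (1456 + 2386)*(-75) = 3842*(-75) = -288150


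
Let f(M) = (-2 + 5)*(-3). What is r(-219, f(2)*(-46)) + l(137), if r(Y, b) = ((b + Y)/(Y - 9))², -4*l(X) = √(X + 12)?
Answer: 4225/5776 - √149/4 ≈ -2.3202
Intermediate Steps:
f(M) = -9 (f(M) = 3*(-3) = -9)
l(X) = -√(12 + X)/4 (l(X) = -√(X + 12)/4 = -√(12 + X)/4)
r(Y, b) = (Y + b)²/(-9 + Y)² (r(Y, b) = ((Y + b)/(-9 + Y))² = (Y + b)²/(-9 + Y)²)
r(-219, f(2)*(-46)) + l(137) = (-219 - 9*(-46))²/(-9 - 219)² - √(12 + 137)/4 = (-219 + 414)²/(-228)² - √149/4 = (1/51984)*195² - √149/4 = (1/51984)*38025 - √149/4 = 4225/5776 - √149/4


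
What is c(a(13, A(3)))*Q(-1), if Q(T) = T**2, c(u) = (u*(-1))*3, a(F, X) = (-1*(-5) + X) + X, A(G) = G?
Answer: -33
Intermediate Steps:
a(F, X) = 5 + 2*X (a(F, X) = (5 + X) + X = 5 + 2*X)
c(u) = -3*u (c(u) = -u*3 = -3*u)
c(a(13, A(3)))*Q(-1) = -3*(5 + 2*3)*(-1)**2 = -3*(5 + 6)*1 = -3*11*1 = -33*1 = -33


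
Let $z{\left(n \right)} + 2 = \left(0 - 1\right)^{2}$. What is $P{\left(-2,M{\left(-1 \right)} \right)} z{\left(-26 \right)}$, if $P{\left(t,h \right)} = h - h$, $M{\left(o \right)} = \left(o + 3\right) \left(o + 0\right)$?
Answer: $0$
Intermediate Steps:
$M{\left(o \right)} = o \left(3 + o\right)$ ($M{\left(o \right)} = \left(3 + o\right) o = o \left(3 + o\right)$)
$P{\left(t,h \right)} = 0$
$z{\left(n \right)} = -1$ ($z{\left(n \right)} = -2 + \left(0 - 1\right)^{2} = -2 + \left(-1\right)^{2} = -2 + 1 = -1$)
$P{\left(-2,M{\left(-1 \right)} \right)} z{\left(-26 \right)} = 0 \left(-1\right) = 0$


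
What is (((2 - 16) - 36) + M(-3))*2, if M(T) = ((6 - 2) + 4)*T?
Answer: -148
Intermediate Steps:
M(T) = 8*T (M(T) = (4 + 4)*T = 8*T)
(((2 - 16) - 36) + M(-3))*2 = (((2 - 16) - 36) + 8*(-3))*2 = ((-14 - 36) - 24)*2 = (-50 - 24)*2 = -74*2 = -148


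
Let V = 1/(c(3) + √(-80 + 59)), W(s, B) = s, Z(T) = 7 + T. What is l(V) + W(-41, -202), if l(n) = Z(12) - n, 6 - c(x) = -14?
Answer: -9282/421 + I*√21/421 ≈ -22.048 + 0.010885*I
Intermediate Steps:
c(x) = 20 (c(x) = 6 - 1*(-14) = 6 + 14 = 20)
V = 1/(20 + I*√21) (V = 1/(20 + √(-80 + 59)) = 1/(20 + √(-21)) = 1/(20 + I*√21) ≈ 0.047506 - 0.010885*I)
l(n) = 19 - n (l(n) = (7 + 12) - n = 19 - n)
l(V) + W(-41, -202) = (19 - (20/421 - I*√21/421)) - 41 = (19 + (-20/421 + I*√21/421)) - 41 = (7979/421 + I*√21/421) - 41 = -9282/421 + I*√21/421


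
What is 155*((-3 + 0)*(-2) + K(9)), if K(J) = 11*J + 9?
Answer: 17670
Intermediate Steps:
K(J) = 9 + 11*J
155*((-3 + 0)*(-2) + K(9)) = 155*((-3 + 0)*(-2) + (9 + 11*9)) = 155*(-3*(-2) + (9 + 99)) = 155*(6 + 108) = 155*114 = 17670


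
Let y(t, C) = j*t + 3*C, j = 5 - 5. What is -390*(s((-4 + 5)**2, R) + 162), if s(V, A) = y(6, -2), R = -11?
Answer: -60840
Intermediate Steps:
j = 0
y(t, C) = 3*C (y(t, C) = 0*t + 3*C = 0 + 3*C = 3*C)
s(V, A) = -6 (s(V, A) = 3*(-2) = -6)
-390*(s((-4 + 5)**2, R) + 162) = -390*(-6 + 162) = -390*156 = -60840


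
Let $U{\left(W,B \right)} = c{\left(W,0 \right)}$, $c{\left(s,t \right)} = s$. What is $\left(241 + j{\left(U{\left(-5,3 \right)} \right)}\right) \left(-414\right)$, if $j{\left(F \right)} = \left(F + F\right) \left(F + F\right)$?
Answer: $-141174$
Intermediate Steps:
$U{\left(W,B \right)} = W$
$j{\left(F \right)} = 4 F^{2}$ ($j{\left(F \right)} = 2 F 2 F = 4 F^{2}$)
$\left(241 + j{\left(U{\left(-5,3 \right)} \right)}\right) \left(-414\right) = \left(241 + 4 \left(-5\right)^{2}\right) \left(-414\right) = \left(241 + 4 \cdot 25\right) \left(-414\right) = \left(241 + 100\right) \left(-414\right) = 341 \left(-414\right) = -141174$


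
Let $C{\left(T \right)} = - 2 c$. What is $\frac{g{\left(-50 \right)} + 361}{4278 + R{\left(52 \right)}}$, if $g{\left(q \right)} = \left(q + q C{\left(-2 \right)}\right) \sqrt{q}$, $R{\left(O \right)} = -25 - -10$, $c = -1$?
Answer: $\frac{361}{4263} - \frac{250 i \sqrt{2}}{1421} \approx 0.084682 - 0.24881 i$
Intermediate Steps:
$C{\left(T \right)} = 2$ ($C{\left(T \right)} = \left(-2\right) \left(-1\right) = 2$)
$R{\left(O \right)} = -15$ ($R{\left(O \right)} = -25 + 10 = -15$)
$g{\left(q \right)} = 3 q^{\frac{3}{2}}$ ($g{\left(q \right)} = \left(q + q 2\right) \sqrt{q} = \left(q + 2 q\right) \sqrt{q} = 3 q \sqrt{q} = 3 q^{\frac{3}{2}}$)
$\frac{g{\left(-50 \right)} + 361}{4278 + R{\left(52 \right)}} = \frac{3 \left(-50\right)^{\frac{3}{2}} + 361}{4278 - 15} = \frac{3 \left(- 250 i \sqrt{2}\right) + 361}{4263} = \left(- 750 i \sqrt{2} + 361\right) \frac{1}{4263} = \left(361 - 750 i \sqrt{2}\right) \frac{1}{4263} = \frac{361}{4263} - \frac{250 i \sqrt{2}}{1421}$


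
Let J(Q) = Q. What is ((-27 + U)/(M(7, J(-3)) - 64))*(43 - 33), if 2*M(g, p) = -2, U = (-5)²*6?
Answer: -246/13 ≈ -18.923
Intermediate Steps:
U = 150 (U = 25*6 = 150)
M(g, p) = -1 (M(g, p) = (½)*(-2) = -1)
((-27 + U)/(M(7, J(-3)) - 64))*(43 - 33) = ((-27 + 150)/(-1 - 64))*(43 - 33) = (123/(-65))*10 = (123*(-1/65))*10 = -123/65*10 = -246/13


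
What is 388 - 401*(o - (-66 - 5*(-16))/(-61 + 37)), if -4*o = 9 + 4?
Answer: 4372/3 ≈ 1457.3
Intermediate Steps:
o = -13/4 (o = -(9 + 4)/4 = -¼*13 = -13/4 ≈ -3.2500)
388 - 401*(o - (-66 - 5*(-16))/(-61 + 37)) = 388 - 401*(-13/4 - (-66 - 5*(-16))/(-61 + 37)) = 388 - 401*(-13/4 - (-66 + 80)/(-24)) = 388 - 401*(-13/4 - 14*(-1)/24) = 388 - 401*(-13/4 - 1*(-7/12)) = 388 - 401*(-13/4 + 7/12) = 388 - 401*(-8/3) = 388 + 3208/3 = 4372/3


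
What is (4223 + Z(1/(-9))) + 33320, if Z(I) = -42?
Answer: 37501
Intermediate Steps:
(4223 + Z(1/(-9))) + 33320 = (4223 - 42) + 33320 = 4181 + 33320 = 37501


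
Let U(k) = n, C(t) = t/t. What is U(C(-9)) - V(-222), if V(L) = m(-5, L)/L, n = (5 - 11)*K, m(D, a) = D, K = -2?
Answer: 2659/222 ≈ 11.977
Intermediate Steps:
n = 12 (n = (5 - 11)*(-2) = -6*(-2) = 12)
C(t) = 1
U(k) = 12
V(L) = -5/L
U(C(-9)) - V(-222) = 12 - (-5)/(-222) = 12 - (-5)*(-1)/222 = 12 - 1*5/222 = 12 - 5/222 = 2659/222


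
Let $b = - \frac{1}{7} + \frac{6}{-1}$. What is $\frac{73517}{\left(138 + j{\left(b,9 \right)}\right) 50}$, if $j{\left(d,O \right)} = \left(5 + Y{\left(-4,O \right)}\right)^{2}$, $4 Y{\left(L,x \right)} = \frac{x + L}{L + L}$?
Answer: $\frac{37640704}{4133425} \approx 9.1064$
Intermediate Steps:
$b = - \frac{43}{7}$ ($b = \left(-1\right) \frac{1}{7} + 6 \left(-1\right) = - \frac{1}{7} - 6 = - \frac{43}{7} \approx -6.1429$)
$Y{\left(L,x \right)} = \frac{L + x}{8 L}$ ($Y{\left(L,x \right)} = \frac{\left(x + L\right) \frac{1}{L + L}}{4} = \frac{\left(L + x\right) \frac{1}{2 L}}{4} = \frac{\frac{1}{2} \frac{1}{L} \left(L + x\right)}{4} = \frac{L + x}{8 L}$)
$j{\left(d,O \right)} = \left(\frac{41}{8} - \frac{O}{32}\right)^{2}$ ($j{\left(d,O \right)} = \left(5 + \frac{-4 + O}{8 \left(-4\right)}\right)^{2} = \left(5 + \frac{1}{8} \left(- \frac{1}{4}\right) \left(-4 + O\right)\right)^{2} = \left(5 - \left(- \frac{1}{8} + \frac{O}{32}\right)\right)^{2} = \left(\frac{41}{8} - \frac{O}{32}\right)^{2}$)
$\frac{73517}{\left(138 + j{\left(b,9 \right)}\right) 50} = \frac{73517}{\left(138 + \frac{\left(164 - 9\right)^{2}}{1024}\right) 50} = \frac{73517}{\left(138 + \frac{155^{2}}{1024}\right) 50} = \frac{73517}{\left(138 + \frac{1}{1024} \cdot 24025\right) 50} = \frac{73517}{\left(138 + \frac{24025}{1024}\right) 50} = \frac{73517}{\frac{165337}{1024} \cdot 50} = \frac{73517}{\frac{4133425}{512}} = 73517 \cdot \frac{512}{4133425} = \frac{37640704}{4133425}$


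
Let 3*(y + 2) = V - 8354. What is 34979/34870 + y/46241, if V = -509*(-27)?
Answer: 5040097027/4837271010 ≈ 1.0419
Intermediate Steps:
V = 13743
y = 5383/3 (y = -2 + (13743 - 8354)/3 = -2 + (⅓)*5389 = -2 + 5389/3 = 5383/3 ≈ 1794.3)
34979/34870 + y/46241 = 34979/34870 + (5383/3)/46241 = 34979*(1/34870) + (5383/3)*(1/46241) = 34979/34870 + 5383/138723 = 5040097027/4837271010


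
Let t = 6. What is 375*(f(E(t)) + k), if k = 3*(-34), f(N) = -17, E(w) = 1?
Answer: -44625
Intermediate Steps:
k = -102
375*(f(E(t)) + k) = 375*(-17 - 102) = 375*(-119) = -44625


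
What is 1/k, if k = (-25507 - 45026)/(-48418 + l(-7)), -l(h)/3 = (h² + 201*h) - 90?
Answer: 44074/70533 ≈ 0.62487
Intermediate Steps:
l(h) = 270 - 603*h - 3*h² (l(h) = -3*((h² + 201*h) - 90) = -3*(-90 + h² + 201*h) = 270 - 603*h - 3*h²)
k = 70533/44074 (k = (-25507 - 45026)/(-48418 + (270 - 603*(-7) - 3*(-7)²)) = -70533/(-48418 + (270 + 4221 - 3*49)) = -70533/(-48418 + (270 + 4221 - 147)) = -70533/(-48418 + 4344) = -70533/(-44074) = -70533*(-1/44074) = 70533/44074 ≈ 1.6003)
1/k = 1/(70533/44074) = 44074/70533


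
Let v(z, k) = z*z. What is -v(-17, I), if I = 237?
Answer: -289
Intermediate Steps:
v(z, k) = z**2
-v(-17, I) = -1*(-17)**2 = -1*289 = -289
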